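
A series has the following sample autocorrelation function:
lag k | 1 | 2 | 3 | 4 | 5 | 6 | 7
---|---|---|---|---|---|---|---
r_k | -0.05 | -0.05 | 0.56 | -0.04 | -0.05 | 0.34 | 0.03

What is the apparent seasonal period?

3

The largest autocorrelation is r_3 = 0.56, with a weaker echo at lag 6 (0.34); the remaining lags stay at or below 0.03.
The dominant spike at lag 3 indicates a seasonal period of 3.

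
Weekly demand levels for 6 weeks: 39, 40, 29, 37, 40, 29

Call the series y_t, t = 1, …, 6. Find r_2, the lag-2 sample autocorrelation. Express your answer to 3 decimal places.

Mean ȳ = (39 + 40 + 29 + 37 + 40 + 29)/6 = 35.6667
Σ(y_t−ȳ)(y_{t+2}−ȳ) = (-22.2222) + (5.7778) + (-28.8889) + (-8.8889) = -54.2222
Denominator Σ(y_t−ȳ)² = 139.3333
r_2 = -54.2222 / 139.3333 = -0.389

-0.389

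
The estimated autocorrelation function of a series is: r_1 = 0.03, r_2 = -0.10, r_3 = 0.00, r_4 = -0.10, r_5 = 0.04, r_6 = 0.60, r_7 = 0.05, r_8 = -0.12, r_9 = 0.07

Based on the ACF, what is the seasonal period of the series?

6

The largest autocorrelation is r_6 = 0.60; the remaining lags stay at or below 0.07.
The dominant spike at lag 6 indicates a seasonal period of 6.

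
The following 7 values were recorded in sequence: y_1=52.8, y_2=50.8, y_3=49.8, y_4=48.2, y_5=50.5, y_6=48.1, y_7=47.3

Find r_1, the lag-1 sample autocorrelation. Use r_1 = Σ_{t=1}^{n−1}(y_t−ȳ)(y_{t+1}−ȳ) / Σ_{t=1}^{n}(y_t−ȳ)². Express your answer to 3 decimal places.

Mean ȳ = (52.8 + 50.8 + 49.8 + 48.2 + 50.5 + 48.1 + 47.3)/7 = 49.6429
Deviations from mean: 3.1571, 1.1571, 0.1571, -1.4429, 0.8571, -1.5429, -2.3429
Numerator Σ_{t=1}^{6}(y_t−ȳ)(y_{t+1}−ȳ) = 4.6639
Denominator Σ(y_t−ȳ)² = 22.0171
r_1 = 4.6639 / 22.0171 = 0.212

0.212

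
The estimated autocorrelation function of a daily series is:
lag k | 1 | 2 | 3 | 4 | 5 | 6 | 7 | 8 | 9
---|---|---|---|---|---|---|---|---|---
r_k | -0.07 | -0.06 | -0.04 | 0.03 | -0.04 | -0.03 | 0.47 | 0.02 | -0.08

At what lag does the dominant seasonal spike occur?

7

The largest autocorrelation is r_7 = 0.47; the remaining lags stay at or below 0.03.
The dominant spike at lag 7 indicates a seasonal period of 7.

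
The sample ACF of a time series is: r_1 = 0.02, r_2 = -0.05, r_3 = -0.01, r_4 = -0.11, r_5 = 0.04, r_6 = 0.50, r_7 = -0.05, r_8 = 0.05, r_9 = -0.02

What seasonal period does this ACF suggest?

The largest autocorrelation is r_6 = 0.50; the remaining lags stay at or below 0.05.
The dominant spike at lag 6 indicates a seasonal period of 6.

6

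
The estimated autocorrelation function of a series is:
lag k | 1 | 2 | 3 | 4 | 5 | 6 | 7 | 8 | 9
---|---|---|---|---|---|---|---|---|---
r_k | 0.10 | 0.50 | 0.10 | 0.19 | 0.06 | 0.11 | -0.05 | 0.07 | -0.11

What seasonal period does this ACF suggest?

The largest autocorrelation is r_2 = 0.50, with a weaker echo at lag 4 (0.19); the remaining lags stay at or below 0.11.
The dominant spike at lag 2 indicates a seasonal period of 2.

2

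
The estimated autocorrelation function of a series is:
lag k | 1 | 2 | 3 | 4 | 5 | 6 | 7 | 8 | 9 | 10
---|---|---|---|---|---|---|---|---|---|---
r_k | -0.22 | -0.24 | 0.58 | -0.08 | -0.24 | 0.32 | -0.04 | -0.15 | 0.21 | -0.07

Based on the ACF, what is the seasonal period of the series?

The largest autocorrelation is r_3 = 0.58, with weaker echoes at lags 6 (0.32) and 9 (0.21); the remaining lags stay at or below -0.04.
The dominant spike at lag 3 indicates a seasonal period of 3.

3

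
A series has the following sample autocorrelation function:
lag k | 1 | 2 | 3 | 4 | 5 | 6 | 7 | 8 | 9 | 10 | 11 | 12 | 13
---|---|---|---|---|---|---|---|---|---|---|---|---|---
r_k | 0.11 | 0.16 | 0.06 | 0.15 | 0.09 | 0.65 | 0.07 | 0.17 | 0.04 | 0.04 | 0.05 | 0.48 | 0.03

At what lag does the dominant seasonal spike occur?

The largest autocorrelation is r_6 = 0.65, with a weaker echo at lag 12 (0.48); the remaining lags stay at or below 0.17.
The dominant spike at lag 6 indicates a seasonal period of 6.

6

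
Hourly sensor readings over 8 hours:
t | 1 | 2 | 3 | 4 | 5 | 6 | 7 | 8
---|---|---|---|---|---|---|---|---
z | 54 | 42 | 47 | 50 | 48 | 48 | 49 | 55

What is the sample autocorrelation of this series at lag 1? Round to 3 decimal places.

-0.186

Mean z̄ = (54 + 42 + 47 + 50 + 48 + 48 + 49 + 55)/8 = 49.1250
Deviations from mean: 4.8750, -7.1250, -2.1250, 0.8750, -1.1250, -1.1250, -0.1250, 5.8750
Σ(z_t−z̄)(z_{t+1}−z̄) = (-34.7344) + (15.1406) + (-1.8594) + (-0.9844) + (1.2656) + (0.1406) + (-0.7344) = -21.7656
Denominator Σ(z_t−z̄)² = 116.8750
r_1 = -21.7656 / 116.8750 = -0.186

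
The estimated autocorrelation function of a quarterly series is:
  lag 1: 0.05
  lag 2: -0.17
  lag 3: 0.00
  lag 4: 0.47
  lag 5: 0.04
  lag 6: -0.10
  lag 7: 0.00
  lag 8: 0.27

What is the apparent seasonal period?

4

The largest autocorrelation is r_4 = 0.47, with a weaker echo at lag 8 (0.27); the remaining lags stay at or below 0.05.
The dominant spike at lag 4 indicates a seasonal period of 4.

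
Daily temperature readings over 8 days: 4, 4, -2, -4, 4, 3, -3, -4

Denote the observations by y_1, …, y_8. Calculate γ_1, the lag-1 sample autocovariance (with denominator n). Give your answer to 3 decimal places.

1.805

Mean ȳ = (4 + 4 − 2 − 4 + 4 + 3 − 3 − 4)/8 = 0.2500
Σ_{t=1}^{7}(y_t−ȳ)(y_{t+1}−ȳ) = 14.4375
γ_1 = 14.4375 / 8 = 1.805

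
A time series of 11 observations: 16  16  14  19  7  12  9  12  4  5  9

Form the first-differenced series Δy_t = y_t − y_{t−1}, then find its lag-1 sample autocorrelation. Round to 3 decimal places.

-0.651

First differences Δy: 0, -2, 5, -12, 5, -3, 3, -8, 1, 4
Mean of differences = -0.7000
Numerator Σ(Δy_t−Δȳ)(Δy_{t+1}−Δȳ) = -190.1900
Denominator Σ(Δy_t−Δȳ)² = 292.1000
r_1(Δy) = -190.1900 / 292.1000 = -0.651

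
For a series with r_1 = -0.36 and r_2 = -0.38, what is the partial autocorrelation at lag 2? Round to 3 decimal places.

-0.585

φ_{22} = (r_2 − r_1²) / (1 − r_1²)
r_1² = (-0.36)² = 0.1296
Numerator = -0.38 − 0.1296 = -0.5096; denominator = 1 − 0.1296 = 0.8704
φ_{22} = -0.5096 / 0.8704 = -0.585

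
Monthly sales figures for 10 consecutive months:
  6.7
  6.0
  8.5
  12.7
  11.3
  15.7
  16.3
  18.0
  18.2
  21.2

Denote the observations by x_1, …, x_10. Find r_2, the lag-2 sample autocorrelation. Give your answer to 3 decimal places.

0.408

Mean x̄ = (6.7 + 6.0 + 8.5 + 12.7 + 11.3 + 15.7 + 16.3 + 18.0 + 18.2 + 21.2)/10 = 13.4600
Numerator Σ_{t=1}^{8}(x_t−x̄)(x_{t+2}−x̄) = 100.8468
Denominator Σ(x_t−x̄)² = 247.2640
r_2 = 100.8468 / 247.2640 = 0.408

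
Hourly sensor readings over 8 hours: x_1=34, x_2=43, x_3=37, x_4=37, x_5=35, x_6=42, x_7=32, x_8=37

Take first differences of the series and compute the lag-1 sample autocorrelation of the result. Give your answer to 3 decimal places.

First differences Δx: 9, -6, 0, -2, 7, -10, 5
Mean of differences = 0.4286
Numerator Σ(Δx_t−Δx̄)(Δx_{t+1}−Δx̄) = -183.4694
Denominator Σ(Δx_t−Δx̄)² = 293.7143
r_1(Δx) = -183.4694 / 293.7143 = -0.625

-0.625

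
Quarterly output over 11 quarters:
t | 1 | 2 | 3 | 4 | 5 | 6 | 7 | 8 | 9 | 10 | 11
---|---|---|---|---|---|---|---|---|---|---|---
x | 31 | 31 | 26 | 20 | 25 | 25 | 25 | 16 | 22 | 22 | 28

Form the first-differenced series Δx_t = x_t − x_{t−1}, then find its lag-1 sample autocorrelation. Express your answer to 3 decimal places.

First differences Δx: 0, -5, -6, 5, 0, 0, -9, 6, 0, 6
Mean of differences = -0.3000
Numerator Σ(Δx_t−Δx̄)(Δx_{t+1}−Δx̄) = -56.7900
Denominator Σ(Δx_t−Δx̄)² = 238.1000
r_1(Δx) = -56.7900 / 238.1000 = -0.239

-0.239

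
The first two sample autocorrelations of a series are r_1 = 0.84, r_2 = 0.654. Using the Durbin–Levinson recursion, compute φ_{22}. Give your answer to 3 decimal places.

-0.175

φ_{22} = (r_2 − r_1²) / (1 − r_1²)
r_1² = (0.84)² = 0.7056
Numerator = 0.654 − 0.7056 = -0.0516; denominator = 1 − 0.7056 = 0.2944
φ_{22} = -0.0516 / 0.2944 = -0.175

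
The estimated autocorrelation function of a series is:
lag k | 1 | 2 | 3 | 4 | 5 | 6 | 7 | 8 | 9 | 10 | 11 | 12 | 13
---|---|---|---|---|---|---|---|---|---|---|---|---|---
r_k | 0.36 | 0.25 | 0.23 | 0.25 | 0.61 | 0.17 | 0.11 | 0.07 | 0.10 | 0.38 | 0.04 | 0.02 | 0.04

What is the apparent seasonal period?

5

The largest autocorrelation is r_5 = 0.61, with a weaker echo at lag 10 (0.38); the remaining lags stay at or below 0.36. The elevated value at lag 1 (0.36), dropping to 0.25 at lag 2, reflects decaying short-term dependence rather than seasonality.
The dominant spike at lag 5 indicates a seasonal period of 5.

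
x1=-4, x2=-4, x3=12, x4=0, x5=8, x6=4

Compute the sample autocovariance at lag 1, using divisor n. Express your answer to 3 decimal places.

Mean x̄ = (-4 − 4 + 12 + 0 + 8 + 4)/6 = 2.6667
Deviations: -6.6667, -6.6667, 9.3333, -2.6667, 5.3333, 1.3333
Σ_{t=1}^{5}(x_t−x̄)(x_{t+1}−x̄) = -49.7778
γ_1 = -49.7778 / 6 = -8.296

-8.296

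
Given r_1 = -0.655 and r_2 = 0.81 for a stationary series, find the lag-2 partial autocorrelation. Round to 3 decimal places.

φ_{22} = (r_2 − r_1²) / (1 − r_1²)
r_1² = (-0.655)² = 0.429025
Numerator = 0.81 − 0.4290 = 0.3810; denominator = 1 − 0.4290 = 0.5710
φ_{22} = 0.3810 / 0.5710 = 0.667

0.667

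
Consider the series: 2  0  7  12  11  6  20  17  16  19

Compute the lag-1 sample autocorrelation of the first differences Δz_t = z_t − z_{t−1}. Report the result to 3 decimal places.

First differences Δz: -2, 7, 5, -1, -5, 14, -3, -1, 3
Mean of differences = 1.8889
Numerator Σ(Δz_t−Δz̄)(Δz_{t+1}−Δz̄) = -124.7901
Denominator Σ(Δz_t−Δz̄)² = 286.8889
r_1(Δz) = -124.7901 / 286.8889 = -0.435

-0.435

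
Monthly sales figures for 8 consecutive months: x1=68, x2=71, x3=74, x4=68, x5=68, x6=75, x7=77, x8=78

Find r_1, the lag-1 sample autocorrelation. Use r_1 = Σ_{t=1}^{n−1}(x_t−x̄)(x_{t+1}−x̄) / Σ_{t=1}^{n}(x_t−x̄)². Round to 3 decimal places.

Mean x̄ = (68 + 71 + 74 + 68 + 68 + 75 + 77 + 78)/8 = 72.3750
Deviations from mean: -4.3750, -1.3750, 1.6250, -4.3750, -4.3750, 2.6250, 4.6250, 5.6250
Σ(x_t−x̄)(x_{t+1}−x̄) = (6.0156) + (-2.2344) + (-7.1094) + (19.1406) + (-11.4844) + (12.1406) + (26.0156) = 42.4844
Denominator Σ(x_t−x̄)² = 121.8750
r_1 = 42.4844 / 121.8750 = 0.349

0.349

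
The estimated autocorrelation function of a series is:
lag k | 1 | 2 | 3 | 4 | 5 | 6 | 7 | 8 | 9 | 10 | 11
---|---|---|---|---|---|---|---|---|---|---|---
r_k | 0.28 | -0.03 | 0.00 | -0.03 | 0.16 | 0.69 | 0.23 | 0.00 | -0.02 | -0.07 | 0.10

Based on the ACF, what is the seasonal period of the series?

6

The largest autocorrelation is r_6 = 0.69; the remaining lags stay at or below 0.28.
The dominant spike at lag 6 indicates a seasonal period of 6.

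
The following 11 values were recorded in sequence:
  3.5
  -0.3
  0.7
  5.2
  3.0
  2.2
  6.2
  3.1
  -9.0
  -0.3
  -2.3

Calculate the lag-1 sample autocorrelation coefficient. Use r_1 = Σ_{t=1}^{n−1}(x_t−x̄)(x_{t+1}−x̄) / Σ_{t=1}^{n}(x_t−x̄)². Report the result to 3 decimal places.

Mean x̄ = (3.5 − 0.3 + 0.7 + 5.2 + 3.0 + 2.2 + 6.2 + 3.1 − 9.0 − 0.3 − 2.3)/11 = 1.0909
Numerator Σ_{t=1}^{10}(x_t−x̄)(x_{t+1}−x̄) = 19.9581
Denominator Σ(x_t−x̄)² = 175.0491
r_1 = 19.9581 / 175.0491 = 0.114

0.114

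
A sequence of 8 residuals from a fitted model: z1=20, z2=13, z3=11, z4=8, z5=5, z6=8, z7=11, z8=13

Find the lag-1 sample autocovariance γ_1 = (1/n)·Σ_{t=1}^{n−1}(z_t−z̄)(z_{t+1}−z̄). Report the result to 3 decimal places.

6.904

Mean z̄ = (20 + 13 + 11 + 8 + 5 + 8 + 11 + 13)/8 = 11.1250
Deviations: 8.8750, 1.8750, -0.1250, -3.1250, -6.1250, -3.1250, -0.1250, 1.8750
Σ_{t=1}^{7}(z_t−z̄)(z_{t+1}−z̄) = 55.2344
γ_1 = 55.2344 / 8 = 6.904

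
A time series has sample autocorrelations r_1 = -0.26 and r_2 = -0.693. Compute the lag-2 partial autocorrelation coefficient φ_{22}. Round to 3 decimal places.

-0.816

φ_{22} = (r_2 − r_1²) / (1 − r_1²)
r_1² = (-0.26)² = 0.0676
Numerator = -0.693 − 0.0676 = -0.7606; denominator = 1 − 0.0676 = 0.9324
φ_{22} = -0.7606 / 0.9324 = -0.816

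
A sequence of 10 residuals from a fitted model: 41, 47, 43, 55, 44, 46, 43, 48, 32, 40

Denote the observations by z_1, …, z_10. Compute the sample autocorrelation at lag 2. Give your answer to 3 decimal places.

Mean z̄ = (41 + 47 + 43 + 55 + 44 + 46 + 43 + 48 + 32 + 40)/10 = 43.9000
Numerator Σ_{t=1}^{8}(z_t−z̄)(z_{t+2}−z̄) = 63.4800
Denominator Σ(z_t−z̄)² = 320.9000
r_2 = 63.4800 / 320.9000 = 0.198

0.198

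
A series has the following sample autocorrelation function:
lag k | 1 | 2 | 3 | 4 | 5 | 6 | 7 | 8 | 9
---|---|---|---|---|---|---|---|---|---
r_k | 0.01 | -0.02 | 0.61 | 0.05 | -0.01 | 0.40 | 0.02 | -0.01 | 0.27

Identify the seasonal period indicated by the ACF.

3

The largest autocorrelation is r_3 = 0.61, with weaker echoes at lags 6 (0.40) and 9 (0.27); the remaining lags stay at or below 0.05.
The dominant spike at lag 3 indicates a seasonal period of 3.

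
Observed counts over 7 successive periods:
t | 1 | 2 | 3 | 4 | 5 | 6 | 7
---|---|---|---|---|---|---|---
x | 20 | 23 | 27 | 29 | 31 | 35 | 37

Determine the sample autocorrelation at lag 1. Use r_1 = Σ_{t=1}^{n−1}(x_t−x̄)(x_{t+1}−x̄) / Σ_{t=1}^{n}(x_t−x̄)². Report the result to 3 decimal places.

Mean x̄ = (20 + 23 + 27 + 29 + 31 + 35 + 37)/7 = 28.8571
Numerator Σ_{t=1}^{6}(x_t−x̄)(x_{t+1}−x̄) = 125.9796
Denominator Σ(x_t−x̄)² = 224.8571
r_1 = 125.9796 / 224.8571 = 0.560

0.560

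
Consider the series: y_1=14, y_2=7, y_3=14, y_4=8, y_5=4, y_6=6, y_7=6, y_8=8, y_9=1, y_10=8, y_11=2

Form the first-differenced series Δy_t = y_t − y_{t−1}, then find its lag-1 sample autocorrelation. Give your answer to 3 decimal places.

First differences Δy: -7, 7, -6, -4, 2, 0, 2, -7, 7, -6
Mean of differences = -1.2000
Numerator Σ(Δy_t−Δȳ)(Δy_{t+1}−Δȳ) = -180.2400
Denominator Σ(Δy_t−Δȳ)² = 277.6000
r_1(Δy) = -180.2400 / 277.6000 = -0.649

-0.649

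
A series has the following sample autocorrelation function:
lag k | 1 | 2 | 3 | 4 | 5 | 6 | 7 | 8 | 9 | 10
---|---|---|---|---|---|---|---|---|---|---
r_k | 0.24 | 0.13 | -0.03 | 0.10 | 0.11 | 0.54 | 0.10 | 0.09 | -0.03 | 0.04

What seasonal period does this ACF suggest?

The largest autocorrelation is r_6 = 0.54; the remaining lags stay at or below 0.24. The elevated value at lag 1 (0.24), dropping to 0.13 at lag 2, reflects decaying short-term dependence rather than seasonality.
The dominant spike at lag 6 indicates a seasonal period of 6.

6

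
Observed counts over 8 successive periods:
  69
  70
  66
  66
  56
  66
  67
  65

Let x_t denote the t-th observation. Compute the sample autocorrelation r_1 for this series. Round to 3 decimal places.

Mean x̄ = (69 + 70 + 66 + 66 + 56 + 66 + 67 + 65)/8 = 65.6250
Deviations from mean: 3.3750, 4.3750, 0.3750, 0.3750, -9.6250, 0.3750, 1.3750, -0.6250
Numerator Σ_{t=1}^{7}(x_t−x̄)(x_{t+1}−x̄) = 8.9844
Denominator Σ(x_t−x̄)² = 125.8750
r_1 = 8.9844 / 125.8750 = 0.071

0.071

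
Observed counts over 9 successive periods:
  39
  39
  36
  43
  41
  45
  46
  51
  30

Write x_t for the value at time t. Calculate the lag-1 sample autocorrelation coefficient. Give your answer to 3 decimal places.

Mean x̄ = (39 + 39 + 36 + 43 + 41 + 45 + 46 + 51 + 30)/9 = 41.1111
Numerator Σ_{t=1}^{8}(x_t−x̄)(x_{t+1}−x̄) = -37.5679
Denominator Σ(x_t−x̄)² = 298.8889
r_1 = -37.5679 / 298.8889 = -0.126

-0.126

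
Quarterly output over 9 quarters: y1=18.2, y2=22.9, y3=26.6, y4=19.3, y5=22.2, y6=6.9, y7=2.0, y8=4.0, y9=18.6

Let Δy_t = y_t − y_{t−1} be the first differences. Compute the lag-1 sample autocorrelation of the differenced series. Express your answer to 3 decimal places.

First differences Δy: 4.7, 3.7, -7.3, 2.9, -15.3, -4.9, 2.0, 14.6
Mean of differences = 0.0500
Numerator Σ(Δy_t−Δȳ)(Δy_{t+1}−Δȳ) = 20.1525
Denominator Σ(Δy_t−Δȳ)² = 572.7200
r_1(Δy) = 20.1525 / 572.7200 = 0.035

0.035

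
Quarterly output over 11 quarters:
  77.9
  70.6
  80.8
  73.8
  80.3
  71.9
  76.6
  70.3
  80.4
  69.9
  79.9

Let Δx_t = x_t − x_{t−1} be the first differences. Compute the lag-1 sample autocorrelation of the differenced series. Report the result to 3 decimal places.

-0.851

First differences Δx: -7.3, 10.2, -7.0, 6.5, -8.4, 4.7, -6.3, 10.1, -10.5, 10.0
Mean of differences = 0.2000
Numerator Σ(Δx_t−Δx̄)(Δx_{t+1}−Δx̄) = -589.6300
Denominator Σ(Δx_t−Δx̄)² = 692.7800
r_1(Δx) = -589.6300 / 692.7800 = -0.851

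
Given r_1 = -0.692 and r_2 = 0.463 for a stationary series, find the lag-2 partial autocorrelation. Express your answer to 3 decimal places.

-0.030

φ_{22} = (r_2 − r_1²) / (1 − r_1²)
r_1² = (-0.692)² = 0.478864
Numerator = 0.463 − 0.4789 = -0.0159; denominator = 1 − 0.4789 = 0.5211
φ_{22} = -0.0159 / 0.5211 = -0.030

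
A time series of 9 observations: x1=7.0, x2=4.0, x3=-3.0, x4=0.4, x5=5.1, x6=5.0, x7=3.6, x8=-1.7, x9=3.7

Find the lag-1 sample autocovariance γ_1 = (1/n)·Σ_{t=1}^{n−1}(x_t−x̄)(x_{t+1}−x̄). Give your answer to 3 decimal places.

Mean x̄ = (7.0 + 4.0 − 3.0 + 0.4 + 5.1 + 5.0 + 3.6 − 1.7 + 3.7)/9 = 2.6778
Σ_{t=1}^{8}(x_t−x̄)(x_{t+1}−x̄) = 4.8773
γ_1 = 4.8773 / 9 = 0.542

0.542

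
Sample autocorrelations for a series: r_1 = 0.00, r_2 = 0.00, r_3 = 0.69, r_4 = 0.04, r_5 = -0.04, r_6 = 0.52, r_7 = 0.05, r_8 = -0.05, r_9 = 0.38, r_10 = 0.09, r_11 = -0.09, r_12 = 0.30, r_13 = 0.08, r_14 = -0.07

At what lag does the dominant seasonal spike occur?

3

The largest autocorrelation is r_3 = 0.69, with weaker echoes at lags 6 (0.52), 9 (0.38) and 12 (0.30); the remaining lags stay at or below 0.09.
The dominant spike at lag 3 indicates a seasonal period of 3.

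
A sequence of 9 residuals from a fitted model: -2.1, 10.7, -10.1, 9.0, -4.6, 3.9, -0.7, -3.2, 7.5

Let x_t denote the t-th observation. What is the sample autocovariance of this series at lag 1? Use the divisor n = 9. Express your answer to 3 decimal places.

Mean x̄ = (-2.1 + 10.7 − 10.1 + 9.0 − 4.6 + 3.9 − 0.7 − 3.2 + 7.5)/9 = 1.1556
Σ_{t=1}^{8}(x_t−x̄)(x_{t+1}−x̄) = -312.3831
γ_1 = -312.3831 / 9 = -34.709

-34.709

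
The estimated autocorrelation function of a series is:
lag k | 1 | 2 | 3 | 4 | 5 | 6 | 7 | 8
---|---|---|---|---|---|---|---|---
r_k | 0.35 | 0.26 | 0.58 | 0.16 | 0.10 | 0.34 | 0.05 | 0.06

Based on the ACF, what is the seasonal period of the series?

3

The largest autocorrelation is r_3 = 0.58; the remaining lags stay at or below 0.35. The elevated value at lag 1 (0.35), dropping to 0.26 at lag 2, reflects decaying short-term dependence rather than seasonality.
The dominant spike at lag 3 indicates a seasonal period of 3.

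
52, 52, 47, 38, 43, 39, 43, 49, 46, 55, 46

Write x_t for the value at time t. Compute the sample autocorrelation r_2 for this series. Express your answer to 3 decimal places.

Mean x̄ = (52 + 52 + 47 + 38 + 43 + 39 + 43 + 49 + 46 + 55 + 46)/11 = 46.3636
Numerator Σ_{t=1}^{9}(x_t−x̄)(x_{t+2}−x̄) = 31.9174
Denominator Σ(x_t−x̄)² = 292.5455
r_2 = 31.9174 / 292.5455 = 0.109

0.109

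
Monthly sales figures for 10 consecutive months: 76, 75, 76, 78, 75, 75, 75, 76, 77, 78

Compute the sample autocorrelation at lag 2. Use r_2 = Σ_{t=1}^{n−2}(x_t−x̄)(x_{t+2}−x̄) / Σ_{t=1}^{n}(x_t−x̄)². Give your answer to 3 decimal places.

Mean x̄ = (76 + 75 + 76 + 78 + 75 + 75 + 75 + 76 + 77 + 78)/10 = 76.1000
Numerator Σ_{t=1}^{8}(x_t−x̄)(x_{t+2}−x̄) = -3.9200
Denominator Σ(x_t−x̄)² = 12.9000
r_2 = -3.9200 / 12.9000 = -0.304

-0.304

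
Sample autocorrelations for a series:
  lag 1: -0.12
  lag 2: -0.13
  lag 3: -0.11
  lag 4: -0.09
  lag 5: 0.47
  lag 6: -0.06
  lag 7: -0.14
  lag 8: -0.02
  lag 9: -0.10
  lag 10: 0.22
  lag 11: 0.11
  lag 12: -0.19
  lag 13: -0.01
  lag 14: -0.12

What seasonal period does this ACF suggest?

5

The largest autocorrelation is r_5 = 0.47, with a weaker echo at lag 10 (0.22); the remaining lags stay at or below 0.11.
The dominant spike at lag 5 indicates a seasonal period of 5.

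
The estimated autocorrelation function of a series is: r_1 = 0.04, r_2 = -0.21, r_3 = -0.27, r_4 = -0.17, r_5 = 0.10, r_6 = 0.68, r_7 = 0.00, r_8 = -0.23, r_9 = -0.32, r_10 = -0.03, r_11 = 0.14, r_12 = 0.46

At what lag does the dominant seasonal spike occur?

6

The largest autocorrelation is r_6 = 0.68, with a weaker echo at lag 12 (0.46); the remaining lags stay at or below 0.14.
The dominant spike at lag 6 indicates a seasonal period of 6.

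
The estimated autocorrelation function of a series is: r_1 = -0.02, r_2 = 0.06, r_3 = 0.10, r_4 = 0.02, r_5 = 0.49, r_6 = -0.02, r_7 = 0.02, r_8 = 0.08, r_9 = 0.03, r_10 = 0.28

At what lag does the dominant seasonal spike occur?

The largest autocorrelation is r_5 = 0.49, with a weaker echo at lag 10 (0.28); the remaining lags stay at or below 0.10.
The dominant spike at lag 5 indicates a seasonal period of 5.

5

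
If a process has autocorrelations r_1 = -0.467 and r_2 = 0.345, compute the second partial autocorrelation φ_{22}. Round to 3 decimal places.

φ_{22} = (r_2 − r_1²) / (1 − r_1²)
r_1² = (-0.467)² = 0.218089
Numerator = 0.345 − 0.2181 = 0.1269; denominator = 1 − 0.2181 = 0.7819
φ_{22} = 0.1269 / 0.7819 = 0.162

0.162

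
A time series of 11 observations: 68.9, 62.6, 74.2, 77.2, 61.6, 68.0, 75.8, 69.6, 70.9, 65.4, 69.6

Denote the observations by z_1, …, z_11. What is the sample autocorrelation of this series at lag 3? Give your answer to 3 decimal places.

Mean z̄ = (68.9 + 62.6 + 74.2 + 77.2 + 61.6 + 68.0 + 75.8 + 69.6 + 70.9 + 65.4 + 69.6)/11 = 69.4364
Numerator Σ_{t=1}^{8}(z_t−z̄)(z_{t+3}−z̄) = 62.9269
Denominator Σ(z_t−z̄)² = 252.4455
r_3 = 62.9269 / 252.4455 = 0.249

0.249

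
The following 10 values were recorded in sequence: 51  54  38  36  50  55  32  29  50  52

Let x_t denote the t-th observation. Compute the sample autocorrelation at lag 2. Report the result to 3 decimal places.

Mean x̄ = (51 + 54 + 38 + 36 + 50 + 55 + 32 + 29 + 50 + 52)/10 = 44.7000
Numerator Σ_{t=1}^{8}(x_t−x̄)(x_{t+2}−x̄) = -659.1800
Denominator Σ(x_t−x̄)² = 870.1000
r_2 = -659.1800 / 870.1000 = -0.758

-0.758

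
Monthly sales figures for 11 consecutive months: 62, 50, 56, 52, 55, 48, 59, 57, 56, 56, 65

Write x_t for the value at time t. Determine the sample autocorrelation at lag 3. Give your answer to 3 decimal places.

-0.090

Mean x̄ = (62 + 50 + 56 + 52 + 55 + 48 + 59 + 57 + 56 + 56 + 65)/11 = 56.0000
Numerator Σ_{t=1}^{8}(x_t−x̄)(x_{t+3}−x̄) = -22.0000
Denominator Σ(x_t−x̄)² = 244.0000
r_3 = -22.0000 / 244.0000 = -0.090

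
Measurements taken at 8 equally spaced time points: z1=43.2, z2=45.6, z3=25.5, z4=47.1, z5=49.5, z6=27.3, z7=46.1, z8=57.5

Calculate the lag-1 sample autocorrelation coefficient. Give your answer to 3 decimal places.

Mean z̄ = (43.2 + 45.6 + 25.5 + 47.1 + 49.5 + 27.3 + 46.1 + 57.5)/8 = 42.7250
Deviations from mean: 0.4750, 2.8750, -17.2250, 4.3750, 6.7750, -15.4250, 3.3750, 14.7750
Σ(z_t−z̄)(z_{t+1}−z̄) = (1.3656) + (-49.5219) + (-75.3594) + (29.6406) + (-104.5044) + (-52.0594) + (49.8656) = -200.5731
Denominator Σ(z_t−z̄)² = 837.8550
r_1 = -200.5731 / 837.8550 = -0.239

-0.239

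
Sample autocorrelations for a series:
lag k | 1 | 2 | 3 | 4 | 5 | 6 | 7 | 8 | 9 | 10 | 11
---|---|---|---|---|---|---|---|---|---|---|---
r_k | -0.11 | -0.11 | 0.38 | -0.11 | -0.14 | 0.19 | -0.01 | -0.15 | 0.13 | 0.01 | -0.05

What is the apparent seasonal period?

3

The largest autocorrelation is r_3 = 0.38, with a weaker echo at lag 6 (0.19); the remaining lags stay at or below 0.13.
The dominant spike at lag 3 indicates a seasonal period of 3.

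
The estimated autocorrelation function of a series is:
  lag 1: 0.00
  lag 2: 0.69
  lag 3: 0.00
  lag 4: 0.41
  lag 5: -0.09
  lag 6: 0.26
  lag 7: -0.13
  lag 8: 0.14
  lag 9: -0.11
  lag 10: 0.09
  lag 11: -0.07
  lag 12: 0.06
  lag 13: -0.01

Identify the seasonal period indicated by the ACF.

2

The largest autocorrelation is r_2 = 0.69, with weaker echoes at lags 4 (0.41) and 6 (0.26); the remaining lags stay at or below 0.14.
The dominant spike at lag 2 indicates a seasonal period of 2.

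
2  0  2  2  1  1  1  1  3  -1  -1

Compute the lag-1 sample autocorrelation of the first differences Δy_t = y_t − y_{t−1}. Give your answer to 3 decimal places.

-0.441

First differences Δy: -2, 2, 0, -1, 0, 0, 0, 2, -4, 0
Mean of differences = -0.3000
Numerator Σ(Δy_t−Δȳ)(Δy_{t+1}−Δȳ) = -12.3900
Denominator Σ(Δy_t−Δȳ)² = 28.1000
r_1(Δy) = -12.3900 / 28.1000 = -0.441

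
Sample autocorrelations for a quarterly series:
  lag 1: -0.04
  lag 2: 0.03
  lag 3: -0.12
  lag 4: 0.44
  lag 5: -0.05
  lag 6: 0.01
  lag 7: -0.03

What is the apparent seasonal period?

4

The largest autocorrelation is r_4 = 0.44; the remaining lags stay at or below 0.03.
The dominant spike at lag 4 indicates a seasonal period of 4.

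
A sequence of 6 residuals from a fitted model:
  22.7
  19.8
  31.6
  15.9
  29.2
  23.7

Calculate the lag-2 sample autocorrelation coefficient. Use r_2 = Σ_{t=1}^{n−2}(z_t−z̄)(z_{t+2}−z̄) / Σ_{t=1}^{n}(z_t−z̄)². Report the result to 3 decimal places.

Mean z̄ = (22.7 + 19.8 + 31.6 + 15.9 + 29.2 + 23.7)/6 = 23.8167
Deviations from mean: -1.1167, -4.0167, 7.7833, -7.9167, 5.3833, -0.1167
Σ(z_t−z̄)(z_{t+2}−z̄) = (-8.6914) + (31.7986) + (41.9003) + (0.9236) = 65.9311
Denominator Σ(z_t−z̄)² = 169.6283
r_2 = 65.9311 / 169.6283 = 0.389

0.389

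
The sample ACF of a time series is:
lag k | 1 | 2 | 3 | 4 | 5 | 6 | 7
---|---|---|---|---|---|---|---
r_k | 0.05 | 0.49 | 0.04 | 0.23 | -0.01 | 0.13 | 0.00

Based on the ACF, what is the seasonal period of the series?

2

The largest autocorrelation is r_2 = 0.49, with a weaker echo at lag 4 (0.23); the remaining lags stay at or below 0.13.
The dominant spike at lag 2 indicates a seasonal period of 2.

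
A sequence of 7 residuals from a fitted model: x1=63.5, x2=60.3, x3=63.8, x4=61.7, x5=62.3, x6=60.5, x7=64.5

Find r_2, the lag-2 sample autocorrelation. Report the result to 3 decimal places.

Mean x̄ = (63.5 + 60.3 + 63.8 + 61.7 + 62.3 + 60.5 + 64.5)/7 = 62.3714
Deviations from mean: 1.1286, -2.0714, 1.4286, -0.6714, -0.0714, -1.8714, 2.1286
Numerator Σ_{t=1}^{5}(x_t−x̄)(x_{t+2}−x̄) = 4.0055
Denominator Σ(x_t−x̄)² = 16.0943
r_2 = 4.0055 / 16.0943 = 0.249

0.249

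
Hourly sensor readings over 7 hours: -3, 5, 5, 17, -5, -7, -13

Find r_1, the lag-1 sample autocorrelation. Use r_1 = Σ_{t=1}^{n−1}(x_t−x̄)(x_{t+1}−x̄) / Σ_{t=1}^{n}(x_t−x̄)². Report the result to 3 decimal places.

0.234

Mean x̄ = (-3 + 5 + 5 + 17 − 5 − 7 − 13)/7 = -0.1429
Deviations from mean: -2.8571, 5.1429, 5.1429, 17.1429, -4.8571, -6.8571, -12.8571
Σ(x_t−x̄)(x_{t+1}−x̄) = (-14.6939) + (26.4490) + (88.1633) + (-83.2653) + (33.3061) + (88.1633) = 138.1224
Denominator Σ(x_t−x̄)² = 590.8571
r_1 = 138.1224 / 590.8571 = 0.234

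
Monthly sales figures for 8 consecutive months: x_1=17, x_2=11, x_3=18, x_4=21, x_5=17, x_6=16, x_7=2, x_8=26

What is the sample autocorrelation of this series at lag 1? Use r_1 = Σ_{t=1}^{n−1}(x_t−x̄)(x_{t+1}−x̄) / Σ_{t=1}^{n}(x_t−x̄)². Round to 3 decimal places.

Mean x̄ = (17 + 11 + 18 + 21 + 17 + 16 + 2 + 26)/8 = 16.0000
Deviations from mean: 1.0000, -5.0000, 2.0000, 5.0000, 1.0000, 0.0000, -14.0000, 10.0000
Σ(x_t−x̄)(x_{t+1}−x̄) = (-5.0000) + (-10.0000) + (10.0000) + (5.0000) + (0.0000) + (0.0000) + (-140.0000) = -140.0000
Denominator Σ(x_t−x̄)² = 352.0000
r_1 = -140.0000 / 352.0000 = -0.398

-0.398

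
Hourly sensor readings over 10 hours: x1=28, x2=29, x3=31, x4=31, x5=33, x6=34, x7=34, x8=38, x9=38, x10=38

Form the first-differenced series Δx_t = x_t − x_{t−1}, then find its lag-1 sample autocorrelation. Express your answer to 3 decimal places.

First differences Δx: 1, 2, 0, 2, 1, 0, 4, 0, 0
Mean of differences = 1.1111
Numerator Σ(Δx_t−Δx̄)(Δx_{t+1}−Δx̄) = -7.2346
Denominator Σ(Δx_t−Δx̄)² = 14.8889
r_1(Δx) = -7.2346 / 14.8889 = -0.486

-0.486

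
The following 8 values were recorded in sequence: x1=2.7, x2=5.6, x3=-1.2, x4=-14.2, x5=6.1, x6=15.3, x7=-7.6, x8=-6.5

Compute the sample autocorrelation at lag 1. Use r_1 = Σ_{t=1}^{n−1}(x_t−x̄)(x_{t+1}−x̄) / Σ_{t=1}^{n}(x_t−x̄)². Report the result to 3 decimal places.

Mean x̄ = (2.7 + 5.6 − 1.2 − 14.2 + 6.1 + 15.3 − 7.6 − 6.5)/8 = 0.0250
Deviations from mean: 2.6750, 5.5750, -1.2250, -14.2250, 6.0750, 15.2750, -7.6250, -6.5250
Numerator Σ_{t=1}^{7}(x_t−x̄)(x_{t+1}−x̄) = -34.8306
Denominator Σ(x_t−x̄)² = 613.0350
r_1 = -34.8306 / 613.0350 = -0.057

-0.057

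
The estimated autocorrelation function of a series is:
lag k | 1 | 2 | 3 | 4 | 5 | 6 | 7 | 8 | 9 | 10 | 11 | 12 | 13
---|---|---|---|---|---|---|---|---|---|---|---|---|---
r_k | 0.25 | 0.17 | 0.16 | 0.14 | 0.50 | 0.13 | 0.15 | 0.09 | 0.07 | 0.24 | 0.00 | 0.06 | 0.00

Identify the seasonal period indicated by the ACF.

5

The largest autocorrelation is r_5 = 0.50; the remaining lags stay at or below 0.25. The elevated value at lag 1 (0.25), dropping to 0.17 at lag 2, reflects decaying short-term dependence rather than seasonality.
The dominant spike at lag 5 indicates a seasonal period of 5.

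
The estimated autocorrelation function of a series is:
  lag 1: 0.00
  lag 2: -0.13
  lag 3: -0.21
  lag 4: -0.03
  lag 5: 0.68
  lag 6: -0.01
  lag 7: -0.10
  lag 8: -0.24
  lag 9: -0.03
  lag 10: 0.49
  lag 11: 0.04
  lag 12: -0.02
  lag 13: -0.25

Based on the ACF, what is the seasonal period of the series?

The largest autocorrelation is r_5 = 0.68, with a weaker echo at lag 10 (0.49); the remaining lags stay at or below 0.04.
The dominant spike at lag 5 indicates a seasonal period of 5.

5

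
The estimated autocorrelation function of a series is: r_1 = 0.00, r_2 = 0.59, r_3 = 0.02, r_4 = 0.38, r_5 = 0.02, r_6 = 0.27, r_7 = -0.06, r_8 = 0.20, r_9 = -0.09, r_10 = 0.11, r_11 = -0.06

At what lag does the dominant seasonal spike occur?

2

The largest autocorrelation is r_2 = 0.59, with weaker echoes at lags 4 (0.38), 6 (0.27) and 8 (0.20); the remaining lags stay at or below 0.11.
The dominant spike at lag 2 indicates a seasonal period of 2.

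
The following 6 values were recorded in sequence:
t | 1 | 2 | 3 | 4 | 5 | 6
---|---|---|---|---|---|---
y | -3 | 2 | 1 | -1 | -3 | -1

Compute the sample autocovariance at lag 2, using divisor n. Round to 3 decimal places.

Mean ȳ = (-3 + 2 + 1 − 1 − 3 − 1)/6 = -0.8333
Σ_{t=1}^{4}(y_t−ȳ)(y_{t+2}−ȳ) = -8.3889
γ_2 = -8.3889 / 6 = -1.398

-1.398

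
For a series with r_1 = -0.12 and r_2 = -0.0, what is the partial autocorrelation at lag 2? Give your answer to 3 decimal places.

φ_{22} = (r_2 − r_1²) / (1 − r_1²)
r_1² = (-0.12)² = 0.0144
Numerator = -0.0 − 0.0144 = -0.0144; denominator = 1 − 0.0144 = 0.9856
φ_{22} = -0.0144 / 0.9856 = -0.015

-0.015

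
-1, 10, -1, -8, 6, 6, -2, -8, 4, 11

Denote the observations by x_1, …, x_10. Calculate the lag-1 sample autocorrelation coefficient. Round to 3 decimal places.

Mean x̄ = (-1 + 10 − 1 − 8 + 6 + 6 − 2 − 8 + 4 + 11)/10 = 1.7000
Numerator Σ_{t=1}^{9}(x_t−x̄)(x_{t+1}−x̄) = -22.7900
Denominator Σ(x_t−x̄)² = 414.1000
r_1 = -22.7900 / 414.1000 = -0.055

-0.055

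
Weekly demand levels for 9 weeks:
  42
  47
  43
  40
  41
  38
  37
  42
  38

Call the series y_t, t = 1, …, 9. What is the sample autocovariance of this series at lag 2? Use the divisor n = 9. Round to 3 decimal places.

0.812

Mean ȳ = (42 + 47 + 43 + 40 + 41 + 38 + 37 + 42 + 38)/9 = 40.8889
Σ_{t=1}^{7}(y_t−ȳ)(y_{t+2}−ȳ) = 7.3086
γ_2 = 7.3086 / 9 = 0.812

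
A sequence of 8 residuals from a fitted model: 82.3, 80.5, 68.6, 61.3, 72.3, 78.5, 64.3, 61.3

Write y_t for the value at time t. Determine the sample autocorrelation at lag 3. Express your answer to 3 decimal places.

-0.120

Mean ȳ = (82.3 + 80.5 + 68.6 + 61.3 + 72.3 + 78.5 + 64.3 + 61.3)/8 = 71.1375
Deviations from mean: 11.1625, 9.3625, -2.5375, -9.8375, 1.1625, 7.3625, -6.8375, -9.8375
Numerator Σ_{t=1}^{5}(y_t−ȳ)(y_{t+3}−ȳ) = -61.7817
Denominator Σ(y_t−ȳ)² = 514.5588
r_3 = -61.7817 / 514.5588 = -0.120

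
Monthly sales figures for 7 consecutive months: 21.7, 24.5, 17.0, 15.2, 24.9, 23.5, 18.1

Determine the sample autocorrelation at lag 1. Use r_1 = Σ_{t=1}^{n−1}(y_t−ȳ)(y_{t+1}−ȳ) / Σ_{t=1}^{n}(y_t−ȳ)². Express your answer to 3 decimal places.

-0.093

Mean ȳ = (21.7 + 24.5 + 17.0 + 15.2 + 24.9 + 23.5 + 18.1)/7 = 20.7000
Numerator Σ_{t=1}^{6}(y_t−ȳ)(y_{t+1}−ȳ) = -8.5300
Denominator Σ(y_t−ȳ)² = 91.6200
r_1 = -8.5300 / 91.6200 = -0.093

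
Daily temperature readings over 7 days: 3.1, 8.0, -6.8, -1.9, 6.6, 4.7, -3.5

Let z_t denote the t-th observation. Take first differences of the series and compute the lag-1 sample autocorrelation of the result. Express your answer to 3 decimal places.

First differences Δz: 4.9, -14.8, 4.9, 8.5, -1.9, -8.2
Mean of differences = -1.1000
Numerator Σ(Δz_t−Δz̄)(Δz_{t+1}−Δz̄) = -108.8000
Denominator Σ(Δz_t−Δz̄)² = 402.9000
r_1(Δz) = -108.8000 / 402.9000 = -0.270

-0.270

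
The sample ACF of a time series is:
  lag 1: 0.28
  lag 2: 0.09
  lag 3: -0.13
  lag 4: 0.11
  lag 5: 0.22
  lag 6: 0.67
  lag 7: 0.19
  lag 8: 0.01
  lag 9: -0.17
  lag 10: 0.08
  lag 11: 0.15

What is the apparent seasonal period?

The largest autocorrelation is r_6 = 0.67; the remaining lags stay at or below 0.28. The elevated value at lag 1 (0.28), dropping to 0.09 at lag 2, reflects decaying short-term dependence rather than seasonality.
The dominant spike at lag 6 indicates a seasonal period of 6.

6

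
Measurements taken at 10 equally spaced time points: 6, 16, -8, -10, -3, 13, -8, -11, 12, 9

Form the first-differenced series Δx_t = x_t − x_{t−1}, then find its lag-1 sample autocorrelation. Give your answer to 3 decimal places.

-0.255

First differences Δx: 10, -24, -2, 7, 16, -21, -3, 23, -3
Mean of differences = 0.3333
Numerator Σ(Δx_t−Δx̄)(Δx_{t+1}−Δx̄) = -503.7778
Denominator Σ(Δx_t−Δx̄)² = 1972.0000
r_1(Δx) = -503.7778 / 1972.0000 = -0.255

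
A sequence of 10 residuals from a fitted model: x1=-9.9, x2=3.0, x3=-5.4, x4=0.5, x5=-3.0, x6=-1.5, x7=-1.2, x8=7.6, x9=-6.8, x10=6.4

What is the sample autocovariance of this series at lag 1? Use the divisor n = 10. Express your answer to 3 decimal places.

Mean x̄ = (-9.9 + 3.0 − 5.4 + 0.5 − 3.0 − 1.5 − 1.2 + 7.6 − 6.8 + 6.4)/10 = -1.0300
Σ_{t=1}^{9}(x_t−x̄)(x_{t+1}−x̄) = -156.1849
γ_1 = -156.1849 / 10 = -15.618

-15.618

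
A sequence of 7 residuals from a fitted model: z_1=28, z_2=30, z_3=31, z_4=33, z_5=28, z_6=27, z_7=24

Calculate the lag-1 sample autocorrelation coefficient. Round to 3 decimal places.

Mean z̄ = (28 + 30 + 31 + 33 + 28 + 27 + 24)/7 = 28.7143
Deviations from mean: -0.7143, 1.2857, 2.2857, 4.2857, -0.7143, -1.7143, -4.7143
Numerator Σ_{t=1}^{6}(z_t−z̄)(z_{t+1}−z̄) = 18.0612
Denominator Σ(z_t−z̄)² = 51.4286
r_1 = 18.0612 / 51.4286 = 0.351

0.351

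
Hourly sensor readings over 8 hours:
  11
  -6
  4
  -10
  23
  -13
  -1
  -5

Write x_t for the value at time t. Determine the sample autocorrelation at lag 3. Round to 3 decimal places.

-0.412

Mean x̄ = (11 − 6 + 4 − 10 + 23 − 13 − 1 − 5)/8 = 0.3750
Deviations from mean: 10.6250, -6.3750, 3.6250, -10.3750, 22.6250, -13.3750, -1.3750, -5.3750
Σ(x_t−x̄)(x_{t+3}−x̄) = (-110.2344) + (-144.2344) + (-48.4844) + (14.2656) + (-121.6094) = -410.2969
Denominator Σ(x_t−x̄)² = 995.8750
r_3 = -410.2969 / 995.8750 = -0.412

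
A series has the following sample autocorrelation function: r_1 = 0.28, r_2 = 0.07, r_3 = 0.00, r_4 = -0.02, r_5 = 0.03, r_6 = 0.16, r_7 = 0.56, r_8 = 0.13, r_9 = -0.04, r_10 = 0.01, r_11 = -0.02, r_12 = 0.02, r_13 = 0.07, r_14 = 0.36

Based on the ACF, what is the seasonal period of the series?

7

The largest autocorrelation is r_7 = 0.56, with a weaker echo at lag 14 (0.36); the remaining lags stay at or below 0.28. The elevated value at lag 1 (0.28), dropping to 0.07 at lag 2, reflects decaying short-term dependence rather than seasonality.
The dominant spike at lag 7 indicates a seasonal period of 7.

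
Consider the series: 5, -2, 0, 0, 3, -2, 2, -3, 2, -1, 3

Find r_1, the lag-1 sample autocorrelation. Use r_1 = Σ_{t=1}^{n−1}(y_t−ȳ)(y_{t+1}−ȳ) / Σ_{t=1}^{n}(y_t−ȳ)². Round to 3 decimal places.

Mean ȳ = (5 − 2 + 0 + 0 + 3 − 2 + 2 − 3 + 2 − 1 + 3)/11 = 0.6364
Numerator Σ_{t=1}^{10}(y_t−ȳ)(y_{t+1}−ȳ) = -36.7686
Denominator Σ(y_t−ȳ)² = 64.5455
r_1 = -36.7686 / 64.5455 = -0.570

-0.570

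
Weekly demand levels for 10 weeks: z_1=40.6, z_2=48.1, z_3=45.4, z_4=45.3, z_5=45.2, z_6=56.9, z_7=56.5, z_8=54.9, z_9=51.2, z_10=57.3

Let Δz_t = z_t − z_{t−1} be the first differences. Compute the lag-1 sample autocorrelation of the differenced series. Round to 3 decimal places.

First differences Δz: 7.5, -2.7, -0.1, -0.1, 11.7, -0.4, -1.6, -3.7, 6.1
Mean of differences = 1.8556
Numerator Σ(Δz_t−Δz̄)(Δz_{t+1}−Δz̄) = -51.0253
Denominator Σ(Δz_t−Δz̄)² = 223.0822
r_1(Δz) = -51.0253 / 223.0822 = -0.229

-0.229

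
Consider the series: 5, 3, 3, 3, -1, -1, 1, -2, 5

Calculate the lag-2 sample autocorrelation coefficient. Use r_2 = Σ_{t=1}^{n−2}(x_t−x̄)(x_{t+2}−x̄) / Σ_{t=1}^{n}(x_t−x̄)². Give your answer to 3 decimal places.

Mean x̄ = (5 + 3 + 3 + 3 − 1 − 1 + 1 − 2 + 5)/9 = 1.7778
Σ(x_t−x̄)(x_{t+2}−x̄) = (3.9383) + (1.4938) + (-3.3951) + (-3.3951) + (2.1605) + (10.4938) + (-2.5062) = 8.7901
Denominator Σ(x_t−x̄)² = 55.5556
r_2 = 8.7901 / 55.5556 = 0.158

0.158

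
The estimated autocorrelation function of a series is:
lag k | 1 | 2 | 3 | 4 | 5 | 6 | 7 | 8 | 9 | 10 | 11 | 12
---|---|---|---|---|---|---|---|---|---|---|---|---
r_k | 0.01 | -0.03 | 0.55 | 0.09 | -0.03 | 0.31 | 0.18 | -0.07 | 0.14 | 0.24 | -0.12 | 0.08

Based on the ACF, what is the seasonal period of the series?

3

The largest autocorrelation is r_3 = 0.55, with a weaker echo at lag 6 (0.31); the remaining lags stay at or below 0.24.
The dominant spike at lag 3 indicates a seasonal period of 3.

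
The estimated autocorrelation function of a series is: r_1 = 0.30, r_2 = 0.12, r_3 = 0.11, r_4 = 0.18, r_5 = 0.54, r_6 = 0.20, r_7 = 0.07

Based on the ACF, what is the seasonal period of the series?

5

The largest autocorrelation is r_5 = 0.54; the remaining lags stay at or below 0.30. The elevated value at lag 1 (0.30), dropping to 0.12 at lag 2, reflects decaying short-term dependence rather than seasonality.
The dominant spike at lag 5 indicates a seasonal period of 5.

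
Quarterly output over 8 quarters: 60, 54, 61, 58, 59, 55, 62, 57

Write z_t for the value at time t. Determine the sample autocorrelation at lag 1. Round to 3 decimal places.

-0.708

Mean z̄ = (60 + 54 + 61 + 58 + 59 + 55 + 62 + 57)/8 = 58.2500
Numerator Σ_{t=1}^{7}(z_t−z̄)(z_{t+1}−z̄) = -39.3125
Denominator Σ(z_t−z̄)² = 55.5000
r_1 = -39.3125 / 55.5000 = -0.708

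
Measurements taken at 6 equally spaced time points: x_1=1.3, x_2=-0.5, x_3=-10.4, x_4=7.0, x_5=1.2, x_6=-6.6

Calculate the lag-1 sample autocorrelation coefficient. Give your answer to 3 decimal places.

Mean x̄ = (1.3 − 0.5 − 10.4 + 7.0 + 1.2 − 6.6)/6 = -1.3333
Deviations from mean: 2.6333, 0.8333, -9.0667, 8.3333, 2.5333, -5.2667
Σ(x_t−x̄)(x_{t+1}−x̄) = (2.1944) + (-7.5556) + (-75.5556) + (21.1111) + (-13.3422) = -73.1478
Denominator Σ(x_t−x̄)² = 193.4333
r_1 = -73.1478 / 193.4333 = -0.378

-0.378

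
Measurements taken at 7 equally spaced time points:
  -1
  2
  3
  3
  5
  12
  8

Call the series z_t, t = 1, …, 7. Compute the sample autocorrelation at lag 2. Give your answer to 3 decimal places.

0.017

Mean z̄ = (-1 + 2 + 3 + 3 + 5 + 12 + 8)/7 = 4.5714
Deviations from mean: -5.5714, -2.5714, -1.5714, -1.5714, 0.4286, 7.4286, 3.4286
Σ(z_t−z̄)(z_{t+2}−z̄) = (8.7551) + (4.0408) + (-0.6735) + (-11.6735) + (1.4694) = 1.9184
Denominator Σ(z_t−z̄)² = 109.7143
r_2 = 1.9184 / 109.7143 = 0.017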